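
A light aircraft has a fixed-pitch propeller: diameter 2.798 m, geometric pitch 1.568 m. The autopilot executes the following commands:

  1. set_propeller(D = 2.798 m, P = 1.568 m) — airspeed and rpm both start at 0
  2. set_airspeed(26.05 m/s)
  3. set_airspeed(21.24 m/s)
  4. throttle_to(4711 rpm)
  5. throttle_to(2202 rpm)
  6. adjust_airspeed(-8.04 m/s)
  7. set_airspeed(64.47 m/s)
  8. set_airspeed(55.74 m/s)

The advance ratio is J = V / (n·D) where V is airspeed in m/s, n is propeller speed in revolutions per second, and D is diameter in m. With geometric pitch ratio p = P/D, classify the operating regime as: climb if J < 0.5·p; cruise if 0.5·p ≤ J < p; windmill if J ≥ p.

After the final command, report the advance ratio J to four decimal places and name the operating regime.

set_propeller: D = 2.798 m, P = 1.568 m (p = P/D = 0.560400); state ← (V=0, rpm=0)
set_airspeed(26.05): V ← 26.05 m/s
set_airspeed(21.24): V ← 21.24 m/s
throttle_to(4711): rpm ← 4711
throttle_to(2202): rpm ← 2202
adjust_airspeed(-8.04): V ← 21.24 -8.04 = 13.2 m/s
set_airspeed(64.47): V ← 64.47 m/s
set_airspeed(55.74): V ← 55.74 m/s
final state: V = 55.74 m/s, rpm = 2202 → n = rpm/60 = 36.700000 rev/s
J = V / (n·D) = 55.74 / (36.700000 × 2.798) = 0.542817
regime bands: climb J<0.2802 | cruise [0.2802, 0.5604) | windmill J≥0.5604
J = 0.5428 → cruise

J = 0.5428, regime = cruise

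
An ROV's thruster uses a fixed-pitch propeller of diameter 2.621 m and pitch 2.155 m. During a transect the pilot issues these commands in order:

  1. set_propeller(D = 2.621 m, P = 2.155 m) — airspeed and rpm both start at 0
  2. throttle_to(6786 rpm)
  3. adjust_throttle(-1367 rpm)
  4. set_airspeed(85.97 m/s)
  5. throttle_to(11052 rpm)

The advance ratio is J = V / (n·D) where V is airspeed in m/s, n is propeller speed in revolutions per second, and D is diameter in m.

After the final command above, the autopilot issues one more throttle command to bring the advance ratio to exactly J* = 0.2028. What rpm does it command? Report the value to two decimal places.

rpm = 9704.28

set_propeller: D = 2.621 m, P = 2.155 m (p = P/D = 0.822205); state ← (V=0, rpm=0)
throttle_to(6786): rpm ← 6786
adjust_throttle(-1367): rpm ← 6786 -1367 = 5419
set_airspeed(85.97): V ← 85.97 m/s
throttle_to(11052): rpm ← 11052
final state: V = 85.97 m/s, rpm = 11052 → n = rpm/60 = 184.200000 rev/s
target J* = 0.2028; solve J* = V/(n·D) for n: n = V/(J*·D) = 85.97/(0.2028 × 2.621) = 161.737958 rev/s
rpm = 60·n = 9704.277468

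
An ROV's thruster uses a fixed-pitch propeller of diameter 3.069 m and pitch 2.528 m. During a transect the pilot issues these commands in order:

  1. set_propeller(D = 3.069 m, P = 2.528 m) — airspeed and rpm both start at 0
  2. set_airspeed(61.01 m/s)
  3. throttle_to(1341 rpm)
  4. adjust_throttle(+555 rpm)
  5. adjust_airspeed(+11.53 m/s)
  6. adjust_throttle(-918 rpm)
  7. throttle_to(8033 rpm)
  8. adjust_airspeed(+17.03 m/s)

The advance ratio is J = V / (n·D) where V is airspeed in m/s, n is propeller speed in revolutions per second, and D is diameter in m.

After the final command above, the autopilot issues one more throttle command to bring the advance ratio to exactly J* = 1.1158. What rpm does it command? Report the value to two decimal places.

rpm = 1569.39

set_propeller: D = 3.069 m, P = 2.528 m (p = P/D = 0.823721); state ← (V=0, rpm=0)
set_airspeed(61.01): V ← 61.01 m/s
throttle_to(1341): rpm ← 1341
adjust_throttle(+555): rpm ← 1341 +555 = 1896
adjust_airspeed(+11.53): V ← 61.01 +11.53 = 72.54 m/s
adjust_throttle(-918): rpm ← 1896 -918 = 978
throttle_to(8033): rpm ← 8033
adjust_airspeed(+17.03): V ← 72.54 +17.03 = 89.57 m/s
final state: V = 89.57 m/s, rpm = 8033 → n = rpm/60 = 133.883333 rev/s
target J* = 1.1158; solve J* = V/(n·D) for n: n = V/(J*·D) = 89.57/(1.1158 × 3.069) = 26.156482 rev/s
rpm = 60·n = 1569.388909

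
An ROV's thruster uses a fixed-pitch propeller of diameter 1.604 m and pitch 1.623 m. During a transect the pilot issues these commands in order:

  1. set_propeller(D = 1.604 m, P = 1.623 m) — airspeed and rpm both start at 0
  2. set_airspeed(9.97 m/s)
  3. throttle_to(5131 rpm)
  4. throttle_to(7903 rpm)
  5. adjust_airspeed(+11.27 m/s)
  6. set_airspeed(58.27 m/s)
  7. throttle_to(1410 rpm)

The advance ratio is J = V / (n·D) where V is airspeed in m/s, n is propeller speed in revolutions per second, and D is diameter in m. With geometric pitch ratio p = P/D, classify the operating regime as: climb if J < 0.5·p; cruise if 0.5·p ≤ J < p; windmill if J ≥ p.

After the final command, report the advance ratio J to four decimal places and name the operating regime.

set_propeller: D = 1.604 m, P = 1.623 m (p = P/D = 1.011845); state ← (V=0, rpm=0)
set_airspeed(9.97): V ← 9.97 m/s
throttle_to(5131): rpm ← 5131
throttle_to(7903): rpm ← 7903
adjust_airspeed(+11.27): V ← 9.97 +11.27 = 21.24 m/s
set_airspeed(58.27): V ← 58.27 m/s
throttle_to(1410): rpm ← 1410
final state: V = 58.27 m/s, rpm = 1410 → n = rpm/60 = 23.500000 rev/s
J = V / (n·D) = 58.27 / (23.500000 × 1.604) = 1.545869
regime bands: climb J<0.5059 | cruise [0.5059, 1.0118) | windmill J≥1.0118
J = 1.5459 → windmill

J = 1.5459, regime = windmill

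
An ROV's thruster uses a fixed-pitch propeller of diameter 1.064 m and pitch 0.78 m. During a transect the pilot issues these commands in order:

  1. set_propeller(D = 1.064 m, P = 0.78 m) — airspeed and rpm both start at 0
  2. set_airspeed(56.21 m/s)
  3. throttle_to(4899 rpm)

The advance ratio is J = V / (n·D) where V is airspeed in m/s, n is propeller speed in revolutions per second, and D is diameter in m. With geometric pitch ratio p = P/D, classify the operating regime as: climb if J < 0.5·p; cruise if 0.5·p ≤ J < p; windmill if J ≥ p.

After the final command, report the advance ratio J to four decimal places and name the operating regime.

J = 0.6470, regime = cruise

set_propeller: D = 1.064 m, P = 0.78 m (p = P/D = 0.733083); state ← (V=0, rpm=0)
set_airspeed(56.21): V ← 56.21 m/s
throttle_to(4899): rpm ← 4899
final state: V = 56.21 m/s, rpm = 4899 → n = rpm/60 = 81.650000 rev/s
J = V / (n·D) = 56.21 / (81.650000 × 1.064) = 0.647017
regime bands: climb J<0.3665 | cruise [0.3665, 0.7331) | windmill J≥0.7331
J = 0.6470 → cruise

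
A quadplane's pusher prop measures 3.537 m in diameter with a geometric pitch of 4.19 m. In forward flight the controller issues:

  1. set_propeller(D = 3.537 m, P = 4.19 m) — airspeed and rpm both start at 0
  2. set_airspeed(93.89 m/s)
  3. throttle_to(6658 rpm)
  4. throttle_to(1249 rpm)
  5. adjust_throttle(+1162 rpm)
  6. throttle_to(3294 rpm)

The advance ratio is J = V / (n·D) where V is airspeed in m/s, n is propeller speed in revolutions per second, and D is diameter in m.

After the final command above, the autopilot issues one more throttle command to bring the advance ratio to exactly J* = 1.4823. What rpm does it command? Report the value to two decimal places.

set_propeller: D = 3.537 m, P = 4.19 m (p = P/D = 1.184620); state ← (V=0, rpm=0)
set_airspeed(93.89): V ← 93.89 m/s
throttle_to(6658): rpm ← 6658
throttle_to(1249): rpm ← 1249
adjust_throttle(+1162): rpm ← 1249 +1162 = 2411
throttle_to(3294): rpm ← 3294
final state: V = 93.89 m/s, rpm = 3294 → n = rpm/60 = 54.900000 rev/s
target J* = 1.4823; solve J* = V/(n·D) for n: n = V/(J*·D) = 93.89/(1.4823 × 3.537) = 17.908045 rev/s
rpm = 60·n = 1074.482684

rpm = 1074.48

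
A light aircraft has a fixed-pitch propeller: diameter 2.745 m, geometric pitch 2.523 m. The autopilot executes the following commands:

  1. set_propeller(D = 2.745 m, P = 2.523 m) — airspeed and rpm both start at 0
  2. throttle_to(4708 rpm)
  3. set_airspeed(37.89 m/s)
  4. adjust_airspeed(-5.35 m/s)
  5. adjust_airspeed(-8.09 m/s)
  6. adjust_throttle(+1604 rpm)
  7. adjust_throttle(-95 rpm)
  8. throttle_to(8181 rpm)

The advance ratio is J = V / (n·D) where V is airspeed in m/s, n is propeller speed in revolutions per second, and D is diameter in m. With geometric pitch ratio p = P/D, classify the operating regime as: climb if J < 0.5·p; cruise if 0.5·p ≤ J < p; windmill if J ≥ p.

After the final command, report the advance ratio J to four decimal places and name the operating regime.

set_propeller: D = 2.745 m, P = 2.523 m (p = P/D = 0.919126); state ← (V=0, rpm=0)
throttle_to(4708): rpm ← 4708
set_airspeed(37.89): V ← 37.89 m/s
adjust_airspeed(-5.35): V ← 37.89 -5.35 = 32.54 m/s
adjust_airspeed(-8.09): V ← 32.54 -8.09 = 24.45 m/s
adjust_throttle(+1604): rpm ← 4708 +1604 = 6312
adjust_throttle(-95): rpm ← 6312 -95 = 6217
throttle_to(8181): rpm ← 8181
final state: V = 24.45 m/s, rpm = 8181 → n = rpm/60 = 136.350000 rev/s
J = V / (n·D) = 24.45 / (136.350000 × 2.745) = 0.065325
regime bands: climb J<0.4596 | cruise [0.4596, 0.9191) | windmill J≥0.9191
J = 0.0653 → climb

J = 0.0653, regime = climb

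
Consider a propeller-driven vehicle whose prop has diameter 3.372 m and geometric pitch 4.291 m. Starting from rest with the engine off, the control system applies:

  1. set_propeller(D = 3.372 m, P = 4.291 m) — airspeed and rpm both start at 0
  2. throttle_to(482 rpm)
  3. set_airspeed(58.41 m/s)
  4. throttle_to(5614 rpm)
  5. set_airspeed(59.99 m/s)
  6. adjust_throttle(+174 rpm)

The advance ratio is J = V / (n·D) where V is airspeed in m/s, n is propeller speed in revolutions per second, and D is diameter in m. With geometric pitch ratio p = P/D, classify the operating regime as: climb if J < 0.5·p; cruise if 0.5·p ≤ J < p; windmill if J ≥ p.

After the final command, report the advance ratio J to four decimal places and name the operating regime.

set_propeller: D = 3.372 m, P = 4.291 m (p = P/D = 1.272539); state ← (V=0, rpm=0)
throttle_to(482): rpm ← 482
set_airspeed(58.41): V ← 58.41 m/s
throttle_to(5614): rpm ← 5614
set_airspeed(59.99): V ← 59.99 m/s
adjust_throttle(+174): rpm ← 5614 +174 = 5788
final state: V = 59.99 m/s, rpm = 5788 → n = rpm/60 = 96.466667 rev/s
J = V / (n·D) = 59.99 / (96.466667 × 3.372) = 0.184423
regime bands: climb J<0.6363 | cruise [0.6363, 1.2725) | windmill J≥1.2725
J = 0.1844 → climb

J = 0.1844, regime = climb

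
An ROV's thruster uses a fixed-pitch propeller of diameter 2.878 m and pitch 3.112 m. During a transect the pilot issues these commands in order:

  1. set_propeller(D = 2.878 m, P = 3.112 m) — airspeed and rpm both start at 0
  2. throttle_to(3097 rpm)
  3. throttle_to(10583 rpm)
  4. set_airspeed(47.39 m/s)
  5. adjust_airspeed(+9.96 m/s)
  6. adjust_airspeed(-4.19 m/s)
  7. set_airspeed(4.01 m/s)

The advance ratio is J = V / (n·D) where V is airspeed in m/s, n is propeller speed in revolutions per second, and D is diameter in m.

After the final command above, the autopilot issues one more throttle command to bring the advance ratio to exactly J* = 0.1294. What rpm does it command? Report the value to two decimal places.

set_propeller: D = 2.878 m, P = 3.112 m (p = P/D = 1.081306); state ← (V=0, rpm=0)
throttle_to(3097): rpm ← 3097
throttle_to(10583): rpm ← 10583
set_airspeed(47.39): V ← 47.39 m/s
adjust_airspeed(+9.96): V ← 47.39 +9.96 = 57.35 m/s
adjust_airspeed(-4.19): V ← 57.35 -4.19 = 53.16 m/s
set_airspeed(4.01): V ← 4.01 m/s
final state: V = 4.01 m/s, rpm = 10583 → n = rpm/60 = 176.383333 rev/s
target J* = 0.1294; solve J* = V/(n·D) for n: n = V/(J*·D) = 4.01/(0.1294 × 2.878) = 10.767610 rev/s
rpm = 60·n = 646.056584

rpm = 646.06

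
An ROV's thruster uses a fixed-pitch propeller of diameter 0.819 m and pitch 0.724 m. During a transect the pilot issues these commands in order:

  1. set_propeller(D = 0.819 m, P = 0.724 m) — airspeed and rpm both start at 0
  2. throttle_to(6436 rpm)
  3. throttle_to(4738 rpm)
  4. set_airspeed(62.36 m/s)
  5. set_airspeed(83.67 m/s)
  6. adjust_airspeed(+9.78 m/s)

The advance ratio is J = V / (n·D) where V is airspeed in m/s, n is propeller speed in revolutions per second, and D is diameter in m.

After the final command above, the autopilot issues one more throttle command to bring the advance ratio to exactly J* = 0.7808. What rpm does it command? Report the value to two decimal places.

set_propeller: D = 0.819 m, P = 0.724 m (p = P/D = 0.884005); state ← (V=0, rpm=0)
throttle_to(6436): rpm ← 6436
throttle_to(4738): rpm ← 4738
set_airspeed(62.36): V ← 62.36 m/s
set_airspeed(83.67): V ← 83.67 m/s
adjust_airspeed(+9.78): V ← 83.67 +9.78 = 93.45 m/s
final state: V = 93.45 m/s, rpm = 4738 → n = rpm/60 = 78.966667 rev/s
target J* = 0.7808; solve J* = V/(n·D) for n: n = V/(J*·D) = 93.45/(0.7808 × 0.819) = 146.135456 rev/s
rpm = 60·n = 8768.127364

rpm = 8768.13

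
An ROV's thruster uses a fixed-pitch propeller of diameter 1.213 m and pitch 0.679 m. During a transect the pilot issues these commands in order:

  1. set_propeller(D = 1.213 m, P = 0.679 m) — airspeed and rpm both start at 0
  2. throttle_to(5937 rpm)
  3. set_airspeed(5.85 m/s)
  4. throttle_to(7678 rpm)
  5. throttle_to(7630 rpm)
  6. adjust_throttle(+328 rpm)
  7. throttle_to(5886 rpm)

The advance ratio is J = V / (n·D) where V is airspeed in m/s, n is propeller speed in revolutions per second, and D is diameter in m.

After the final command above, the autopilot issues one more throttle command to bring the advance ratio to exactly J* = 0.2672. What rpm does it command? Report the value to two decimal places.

set_propeller: D = 1.213 m, P = 0.679 m (p = P/D = 0.559769); state ← (V=0, rpm=0)
throttle_to(5937): rpm ← 5937
set_airspeed(5.85): V ← 5.85 m/s
throttle_to(7678): rpm ← 7678
throttle_to(7630): rpm ← 7630
adjust_throttle(+328): rpm ← 7630 +328 = 7958
throttle_to(5886): rpm ← 5886
final state: V = 5.85 m/s, rpm = 5886 → n = rpm/60 = 98.100000 rev/s
target J* = 0.2672; solve J* = V/(n·D) for n: n = V/(J*·D) = 5.85/(0.2672 × 1.213) = 18.049227 rev/s
rpm = 60·n = 1082.953631

rpm = 1082.95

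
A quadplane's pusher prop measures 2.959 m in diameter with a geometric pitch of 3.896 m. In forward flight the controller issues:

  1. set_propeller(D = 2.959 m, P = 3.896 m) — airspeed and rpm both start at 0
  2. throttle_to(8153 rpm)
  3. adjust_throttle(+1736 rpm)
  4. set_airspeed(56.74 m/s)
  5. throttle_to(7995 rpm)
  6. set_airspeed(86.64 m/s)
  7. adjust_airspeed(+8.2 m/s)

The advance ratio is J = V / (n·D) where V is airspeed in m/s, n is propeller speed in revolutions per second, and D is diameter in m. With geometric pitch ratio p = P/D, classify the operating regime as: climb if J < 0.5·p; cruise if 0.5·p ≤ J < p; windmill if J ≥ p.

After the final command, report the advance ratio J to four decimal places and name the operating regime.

set_propeller: D = 2.959 m, P = 3.896 m (p = P/D = 1.316661); state ← (V=0, rpm=0)
throttle_to(8153): rpm ← 8153
adjust_throttle(+1736): rpm ← 8153 +1736 = 9889
set_airspeed(56.74): V ← 56.74 m/s
throttle_to(7995): rpm ← 7995
set_airspeed(86.64): V ← 86.64 m/s
adjust_airspeed(+8.2): V ← 86.64 +8.2 = 94.84 m/s
final state: V = 94.84 m/s, rpm = 7995 → n = rpm/60 = 133.250000 rev/s
J = V / (n·D) = 94.84 / (133.250000 × 2.959) = 0.240536
regime bands: climb J<0.6583 | cruise [0.6583, 1.3167) | windmill J≥1.3167
J = 0.2405 → climb

J = 0.2405, regime = climb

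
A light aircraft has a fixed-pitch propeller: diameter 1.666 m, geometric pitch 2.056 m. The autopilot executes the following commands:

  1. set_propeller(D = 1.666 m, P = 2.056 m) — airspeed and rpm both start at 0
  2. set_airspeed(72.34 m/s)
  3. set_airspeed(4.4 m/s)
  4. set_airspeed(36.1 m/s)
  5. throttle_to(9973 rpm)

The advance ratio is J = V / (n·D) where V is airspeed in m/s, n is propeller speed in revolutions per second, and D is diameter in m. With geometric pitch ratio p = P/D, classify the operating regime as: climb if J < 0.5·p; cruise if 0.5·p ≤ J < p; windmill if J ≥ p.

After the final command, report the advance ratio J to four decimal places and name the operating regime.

set_propeller: D = 1.666 m, P = 2.056 m (p = P/D = 1.234094); state ← (V=0, rpm=0)
set_airspeed(72.34): V ← 72.34 m/s
set_airspeed(4.4): V ← 4.4 m/s
set_airspeed(36.1): V ← 36.1 m/s
throttle_to(9973): rpm ← 9973
final state: V = 36.1 m/s, rpm = 9973 → n = rpm/60 = 166.216667 rev/s
J = V / (n·D) = 36.1 / (166.216667 × 1.666) = 0.130364
regime bands: climb J<0.6170 | cruise [0.6170, 1.2341) | windmill J≥1.2341
J = 0.1304 → climb

J = 0.1304, regime = climb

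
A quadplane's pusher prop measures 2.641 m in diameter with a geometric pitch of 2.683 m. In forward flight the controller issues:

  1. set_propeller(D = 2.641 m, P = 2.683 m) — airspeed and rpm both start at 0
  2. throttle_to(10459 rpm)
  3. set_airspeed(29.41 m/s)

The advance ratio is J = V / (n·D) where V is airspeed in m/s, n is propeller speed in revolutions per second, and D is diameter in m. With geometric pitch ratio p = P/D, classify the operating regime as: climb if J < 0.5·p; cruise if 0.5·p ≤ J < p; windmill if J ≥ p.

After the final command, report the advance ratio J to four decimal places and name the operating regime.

J = 0.0639, regime = climb

set_propeller: D = 2.641 m, P = 2.683 m (p = P/D = 1.015903); state ← (V=0, rpm=0)
throttle_to(10459): rpm ← 10459
set_airspeed(29.41): V ← 29.41 m/s
final state: V = 29.41 m/s, rpm = 10459 → n = rpm/60 = 174.316667 rev/s
J = V / (n·D) = 29.41 / (174.316667 × 2.641) = 0.063883
regime bands: climb J<0.5080 | cruise [0.5080, 1.0159) | windmill J≥1.0159
J = 0.0639 → climb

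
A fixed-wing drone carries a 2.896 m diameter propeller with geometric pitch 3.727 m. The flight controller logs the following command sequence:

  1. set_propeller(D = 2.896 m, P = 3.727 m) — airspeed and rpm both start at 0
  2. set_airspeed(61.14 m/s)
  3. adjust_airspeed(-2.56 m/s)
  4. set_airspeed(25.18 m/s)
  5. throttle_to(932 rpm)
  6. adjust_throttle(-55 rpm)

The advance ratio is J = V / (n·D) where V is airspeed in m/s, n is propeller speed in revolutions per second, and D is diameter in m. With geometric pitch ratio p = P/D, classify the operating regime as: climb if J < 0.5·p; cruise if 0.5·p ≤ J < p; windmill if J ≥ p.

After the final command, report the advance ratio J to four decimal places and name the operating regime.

set_propeller: D = 2.896 m, P = 3.727 m (p = P/D = 1.286948); state ← (V=0, rpm=0)
set_airspeed(61.14): V ← 61.14 m/s
adjust_airspeed(-2.56): V ← 61.14 -2.56 = 58.58 m/s
set_airspeed(25.18): V ← 25.18 m/s
throttle_to(932): rpm ← 932
adjust_throttle(-55): rpm ← 932 -55 = 877
final state: V = 25.18 m/s, rpm = 877 → n = rpm/60 = 14.616667 rev/s
J = V / (n·D) = 25.18 / (14.616667 × 2.896) = 0.594852
regime bands: climb J<0.6435 | cruise [0.6435, 1.2869) | windmill J≥1.2869
J = 0.5949 → climb

J = 0.5949, regime = climb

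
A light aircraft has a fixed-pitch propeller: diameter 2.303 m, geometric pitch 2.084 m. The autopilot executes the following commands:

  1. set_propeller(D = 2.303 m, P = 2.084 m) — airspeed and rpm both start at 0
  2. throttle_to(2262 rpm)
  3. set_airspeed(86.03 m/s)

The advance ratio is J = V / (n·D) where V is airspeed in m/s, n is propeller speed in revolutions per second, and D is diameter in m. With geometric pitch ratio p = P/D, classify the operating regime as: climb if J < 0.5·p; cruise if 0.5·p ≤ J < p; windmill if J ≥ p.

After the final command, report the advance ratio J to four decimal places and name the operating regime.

set_propeller: D = 2.303 m, P = 2.084 m (p = P/D = 0.904907); state ← (V=0, rpm=0)
throttle_to(2262): rpm ← 2262
set_airspeed(86.03): V ← 86.03 m/s
final state: V = 86.03 m/s, rpm = 2262 → n = rpm/60 = 37.700000 rev/s
J = V / (n·D) = 86.03 / (37.700000 × 2.303) = 0.990865
regime bands: climb J<0.4525 | cruise [0.4525, 0.9049) | windmill J≥0.9049
J = 0.9909 → windmill

J = 0.9909, regime = windmill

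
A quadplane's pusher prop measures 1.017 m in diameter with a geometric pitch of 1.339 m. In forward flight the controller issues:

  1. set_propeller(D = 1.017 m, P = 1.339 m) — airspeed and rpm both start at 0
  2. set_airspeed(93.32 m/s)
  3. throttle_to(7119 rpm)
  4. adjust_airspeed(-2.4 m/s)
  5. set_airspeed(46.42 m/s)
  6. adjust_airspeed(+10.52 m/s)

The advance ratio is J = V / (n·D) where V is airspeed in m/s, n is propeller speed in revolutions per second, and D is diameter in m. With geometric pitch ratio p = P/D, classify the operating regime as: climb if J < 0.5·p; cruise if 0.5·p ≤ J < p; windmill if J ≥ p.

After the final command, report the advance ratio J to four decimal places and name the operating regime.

J = 0.4719, regime = climb

set_propeller: D = 1.017 m, P = 1.339 m (p = P/D = 1.316618); state ← (V=0, rpm=0)
set_airspeed(93.32): V ← 93.32 m/s
throttle_to(7119): rpm ← 7119
adjust_airspeed(-2.4): V ← 93.32 -2.4 = 90.92 m/s
set_airspeed(46.42): V ← 46.42 m/s
adjust_airspeed(+10.52): V ← 46.42 +10.52 = 56.94 m/s
final state: V = 56.94 m/s, rpm = 7119 → n = rpm/60 = 118.650000 rev/s
J = V / (n·D) = 56.94 / (118.650000 × 1.017) = 0.471877
regime bands: climb J<0.6583 | cruise [0.6583, 1.3166) | windmill J≥1.3166
J = 0.4719 → climb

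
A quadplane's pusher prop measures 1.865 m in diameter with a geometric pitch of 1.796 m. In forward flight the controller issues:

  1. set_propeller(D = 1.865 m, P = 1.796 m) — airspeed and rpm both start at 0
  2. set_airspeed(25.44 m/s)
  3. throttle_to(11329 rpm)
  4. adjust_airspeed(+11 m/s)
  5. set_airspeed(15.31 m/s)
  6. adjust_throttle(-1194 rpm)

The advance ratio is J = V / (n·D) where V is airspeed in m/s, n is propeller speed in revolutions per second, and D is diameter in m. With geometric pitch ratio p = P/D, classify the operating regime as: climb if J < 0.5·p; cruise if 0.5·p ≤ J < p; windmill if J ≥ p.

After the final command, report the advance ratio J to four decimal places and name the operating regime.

J = 0.0486, regime = climb

set_propeller: D = 1.865 m, P = 1.796 m (p = P/D = 0.963003); state ← (V=0, rpm=0)
set_airspeed(25.44): V ← 25.44 m/s
throttle_to(11329): rpm ← 11329
adjust_airspeed(+11): V ← 25.44 +11 = 36.44 m/s
set_airspeed(15.31): V ← 15.31 m/s
adjust_throttle(-1194): rpm ← 11329 -1194 = 10135
final state: V = 15.31 m/s, rpm = 10135 → n = rpm/60 = 168.916667 rev/s
J = V / (n·D) = 15.31 / (168.916667 × 1.865) = 0.048599
regime bands: climb J<0.4815 | cruise [0.4815, 0.9630) | windmill J≥0.9630
J = 0.0486 → climb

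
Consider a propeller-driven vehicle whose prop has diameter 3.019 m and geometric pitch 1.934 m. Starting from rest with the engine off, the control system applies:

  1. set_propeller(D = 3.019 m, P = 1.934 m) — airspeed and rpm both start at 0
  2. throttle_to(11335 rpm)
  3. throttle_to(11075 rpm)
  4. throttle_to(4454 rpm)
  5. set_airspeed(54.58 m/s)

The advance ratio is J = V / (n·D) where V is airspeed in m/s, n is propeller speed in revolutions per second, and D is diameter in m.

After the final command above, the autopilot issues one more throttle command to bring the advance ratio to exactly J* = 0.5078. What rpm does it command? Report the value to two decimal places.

set_propeller: D = 3.019 m, P = 1.934 m (p = P/D = 0.640609); state ← (V=0, rpm=0)
throttle_to(11335): rpm ← 11335
throttle_to(11075): rpm ← 11075
throttle_to(4454): rpm ← 4454
set_airspeed(54.58): V ← 54.58 m/s
final state: V = 54.58 m/s, rpm = 4454 → n = rpm/60 = 74.233333 rev/s
target J* = 0.5078; solve J* = V/(n·D) for n: n = V/(J*·D) = 54.58/(0.5078 × 3.019) = 35.602273 rev/s
rpm = 60·n = 2136.136359

rpm = 2136.14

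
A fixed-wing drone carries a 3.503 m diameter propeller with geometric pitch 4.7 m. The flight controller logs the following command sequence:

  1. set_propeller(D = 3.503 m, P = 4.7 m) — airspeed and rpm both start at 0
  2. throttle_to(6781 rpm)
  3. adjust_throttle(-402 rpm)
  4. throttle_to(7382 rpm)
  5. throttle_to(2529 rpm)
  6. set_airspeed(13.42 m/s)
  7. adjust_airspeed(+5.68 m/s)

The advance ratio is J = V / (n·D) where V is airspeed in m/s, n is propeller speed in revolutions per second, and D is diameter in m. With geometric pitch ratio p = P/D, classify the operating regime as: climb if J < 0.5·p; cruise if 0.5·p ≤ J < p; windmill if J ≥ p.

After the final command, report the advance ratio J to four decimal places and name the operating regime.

set_propeller: D = 3.503 m, P = 4.7 m (p = P/D = 1.341707); state ← (V=0, rpm=0)
throttle_to(6781): rpm ← 6781
adjust_throttle(-402): rpm ← 6781 -402 = 6379
throttle_to(7382): rpm ← 7382
throttle_to(2529): rpm ← 2529
set_airspeed(13.42): V ← 13.42 m/s
adjust_airspeed(+5.68): V ← 13.42 +5.68 = 19.1 m/s
final state: V = 19.1 m/s, rpm = 2529 → n = rpm/60 = 42.150000 rev/s
J = V / (n·D) = 19.1 / (42.150000 × 3.503) = 0.129359
regime bands: climb J<0.6709 | cruise [0.6709, 1.3417) | windmill J≥1.3417
J = 0.1294 → climb

J = 0.1294, regime = climb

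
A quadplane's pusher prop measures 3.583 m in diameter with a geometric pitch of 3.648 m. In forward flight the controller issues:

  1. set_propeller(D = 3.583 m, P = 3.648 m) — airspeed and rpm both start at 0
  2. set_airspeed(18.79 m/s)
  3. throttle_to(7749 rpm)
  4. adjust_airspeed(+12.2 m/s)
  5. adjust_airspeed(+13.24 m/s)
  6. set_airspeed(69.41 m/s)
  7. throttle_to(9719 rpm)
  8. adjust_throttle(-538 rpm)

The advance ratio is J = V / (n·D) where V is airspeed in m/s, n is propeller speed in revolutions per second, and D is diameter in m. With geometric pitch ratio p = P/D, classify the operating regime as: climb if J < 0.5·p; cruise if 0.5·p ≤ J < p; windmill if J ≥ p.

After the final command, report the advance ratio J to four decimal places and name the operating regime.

set_propeller: D = 3.583 m, P = 3.648 m (p = P/D = 1.018141); state ← (V=0, rpm=0)
set_airspeed(18.79): V ← 18.79 m/s
throttle_to(7749): rpm ← 7749
adjust_airspeed(+12.2): V ← 18.79 +12.2 = 30.99 m/s
adjust_airspeed(+13.24): V ← 30.99 +13.24 = 44.23 m/s
set_airspeed(69.41): V ← 69.41 m/s
throttle_to(9719): rpm ← 9719
adjust_throttle(-538): rpm ← 9719 -538 = 9181
final state: V = 69.41 m/s, rpm = 9181 → n = rpm/60 = 153.016667 rev/s
J = V / (n·D) = 69.41 / (153.016667 × 3.583) = 0.126601
regime bands: climb J<0.5091 | cruise [0.5091, 1.0181) | windmill J≥1.0181
J = 0.1266 → climb

J = 0.1266, regime = climb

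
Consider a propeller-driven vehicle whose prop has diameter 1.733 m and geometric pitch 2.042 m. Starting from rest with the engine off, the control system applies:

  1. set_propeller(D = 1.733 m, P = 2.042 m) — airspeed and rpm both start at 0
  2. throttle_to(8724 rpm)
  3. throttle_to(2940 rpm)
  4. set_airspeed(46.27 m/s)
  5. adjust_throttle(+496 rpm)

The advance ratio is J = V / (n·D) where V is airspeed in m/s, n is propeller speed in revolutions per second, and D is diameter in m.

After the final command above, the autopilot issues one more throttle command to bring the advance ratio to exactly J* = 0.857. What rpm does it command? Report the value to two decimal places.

rpm = 1869.27

set_propeller: D = 1.733 m, P = 2.042 m (p = P/D = 1.178304); state ← (V=0, rpm=0)
throttle_to(8724): rpm ← 8724
throttle_to(2940): rpm ← 2940
set_airspeed(46.27): V ← 46.27 m/s
adjust_throttle(+496): rpm ← 2940 +496 = 3436
final state: V = 46.27 m/s, rpm = 3436 → n = rpm/60 = 57.266667 rev/s
target J* = 0.857; solve J* = V/(n·D) for n: n = V/(J*·D) = 46.27/(0.857 × 1.733) = 31.154452 rev/s
rpm = 60·n = 1869.267113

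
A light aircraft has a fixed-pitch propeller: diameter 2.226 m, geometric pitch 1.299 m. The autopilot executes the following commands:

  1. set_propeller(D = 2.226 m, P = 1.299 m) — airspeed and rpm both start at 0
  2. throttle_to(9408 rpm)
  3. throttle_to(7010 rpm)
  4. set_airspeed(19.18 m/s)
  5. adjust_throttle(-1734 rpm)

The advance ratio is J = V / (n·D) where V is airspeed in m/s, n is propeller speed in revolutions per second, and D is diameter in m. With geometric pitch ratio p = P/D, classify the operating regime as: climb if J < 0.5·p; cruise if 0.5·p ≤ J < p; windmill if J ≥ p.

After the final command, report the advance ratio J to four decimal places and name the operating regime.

J = 0.0980, regime = climb

set_propeller: D = 2.226 m, P = 1.299 m (p = P/D = 0.583558); state ← (V=0, rpm=0)
throttle_to(9408): rpm ← 9408
throttle_to(7010): rpm ← 7010
set_airspeed(19.18): V ← 19.18 m/s
adjust_throttle(-1734): rpm ← 7010 -1734 = 5276
final state: V = 19.18 m/s, rpm = 5276 → n = rpm/60 = 87.933333 rev/s
J = V / (n·D) = 19.18 / (87.933333 × 2.226) = 0.097987
regime bands: climb J<0.2918 | cruise [0.2918, 0.5836) | windmill J≥0.5836
J = 0.0980 → climb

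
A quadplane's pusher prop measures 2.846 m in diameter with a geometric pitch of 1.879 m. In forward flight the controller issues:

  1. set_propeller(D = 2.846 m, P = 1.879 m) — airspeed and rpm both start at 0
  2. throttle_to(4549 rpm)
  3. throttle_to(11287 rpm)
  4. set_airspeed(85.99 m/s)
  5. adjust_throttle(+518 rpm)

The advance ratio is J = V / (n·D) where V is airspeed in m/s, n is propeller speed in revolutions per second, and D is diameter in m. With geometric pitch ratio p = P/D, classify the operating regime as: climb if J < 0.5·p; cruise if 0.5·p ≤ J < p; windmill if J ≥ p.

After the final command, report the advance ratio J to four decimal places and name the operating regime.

set_propeller: D = 2.846 m, P = 1.879 m (p = P/D = 0.660225); state ← (V=0, rpm=0)
throttle_to(4549): rpm ← 4549
throttle_to(11287): rpm ← 11287
set_airspeed(85.99): V ← 85.99 m/s
adjust_throttle(+518): rpm ← 11287 +518 = 11805
final state: V = 85.99 m/s, rpm = 11805 → n = rpm/60 = 196.750000 rev/s
J = V / (n·D) = 85.99 / (196.750000 × 2.846) = 0.153567
regime bands: climb J<0.3301 | cruise [0.3301, 0.6602) | windmill J≥0.6602
J = 0.1536 → climb

J = 0.1536, regime = climb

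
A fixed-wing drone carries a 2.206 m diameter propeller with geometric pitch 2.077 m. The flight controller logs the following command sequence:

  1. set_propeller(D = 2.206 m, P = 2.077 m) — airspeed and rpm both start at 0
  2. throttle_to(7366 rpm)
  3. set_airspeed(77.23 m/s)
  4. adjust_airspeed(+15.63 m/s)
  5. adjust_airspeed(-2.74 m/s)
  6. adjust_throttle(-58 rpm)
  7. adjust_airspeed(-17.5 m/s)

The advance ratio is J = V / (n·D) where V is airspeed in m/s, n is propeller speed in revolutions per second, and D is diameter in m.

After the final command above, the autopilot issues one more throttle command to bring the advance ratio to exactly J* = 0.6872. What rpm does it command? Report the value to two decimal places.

rpm = 2874.21

set_propeller: D = 2.206 m, P = 2.077 m (p = P/D = 0.941523); state ← (V=0, rpm=0)
throttle_to(7366): rpm ← 7366
set_airspeed(77.23): V ← 77.23 m/s
adjust_airspeed(+15.63): V ← 77.23 +15.63 = 92.86 m/s
adjust_airspeed(-2.74): V ← 92.86 -2.74 = 90.12 m/s
adjust_throttle(-58): rpm ← 7366 -58 = 7308
adjust_airspeed(-17.5): V ← 90.12 -17.5 = 72.62 m/s
final state: V = 72.62 m/s, rpm = 7308 → n = rpm/60 = 121.800000 rev/s
target J* = 0.6872; solve J* = V/(n·D) for n: n = V/(J*·D) = 72.62/(0.6872 × 2.206) = 47.903538 rev/s
rpm = 60·n = 2874.212250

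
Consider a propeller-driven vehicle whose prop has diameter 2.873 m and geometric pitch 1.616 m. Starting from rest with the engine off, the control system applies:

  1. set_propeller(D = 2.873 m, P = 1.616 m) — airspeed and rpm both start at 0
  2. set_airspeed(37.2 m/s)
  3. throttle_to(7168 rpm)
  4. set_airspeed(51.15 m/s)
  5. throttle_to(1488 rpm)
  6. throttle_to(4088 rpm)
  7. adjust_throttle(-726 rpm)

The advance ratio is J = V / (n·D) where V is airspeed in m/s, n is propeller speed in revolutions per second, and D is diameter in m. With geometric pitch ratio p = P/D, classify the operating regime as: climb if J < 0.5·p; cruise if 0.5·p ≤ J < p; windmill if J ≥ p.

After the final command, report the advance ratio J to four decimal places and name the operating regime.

set_propeller: D = 2.873 m, P = 1.616 m (p = P/D = 0.562478); state ← (V=0, rpm=0)
set_airspeed(37.2): V ← 37.2 m/s
throttle_to(7168): rpm ← 7168
set_airspeed(51.15): V ← 51.15 m/s
throttle_to(1488): rpm ← 1488
throttle_to(4088): rpm ← 4088
adjust_throttle(-726): rpm ← 4088 -726 = 3362
final state: V = 51.15 m/s, rpm = 3362 → n = rpm/60 = 56.033333 rev/s
J = V / (n·D) = 51.15 / (56.033333 × 2.873) = 0.317734
regime bands: climb J<0.2812 | cruise [0.2812, 0.5625) | windmill J≥0.5625
J = 0.3177 → cruise

J = 0.3177, regime = cruise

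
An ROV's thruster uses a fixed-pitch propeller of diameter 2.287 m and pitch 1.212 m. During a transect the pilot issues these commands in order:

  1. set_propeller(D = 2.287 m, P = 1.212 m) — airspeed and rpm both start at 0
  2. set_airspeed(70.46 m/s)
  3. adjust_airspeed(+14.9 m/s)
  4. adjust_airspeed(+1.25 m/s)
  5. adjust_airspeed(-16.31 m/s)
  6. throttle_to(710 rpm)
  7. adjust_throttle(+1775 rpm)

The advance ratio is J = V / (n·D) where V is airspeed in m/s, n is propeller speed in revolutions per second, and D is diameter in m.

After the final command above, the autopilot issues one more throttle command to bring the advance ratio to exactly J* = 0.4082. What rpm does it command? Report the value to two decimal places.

rpm = 4518.22

set_propeller: D = 2.287 m, P = 1.212 m (p = P/D = 0.529952); state ← (V=0, rpm=0)
set_airspeed(70.46): V ← 70.46 m/s
adjust_airspeed(+14.9): V ← 70.46 +14.9 = 85.36 m/s
adjust_airspeed(+1.25): V ← 85.36 +1.25 = 86.61 m/s
adjust_airspeed(-16.31): V ← 86.61 -16.31 = 70.3 m/s
throttle_to(710): rpm ← 710
adjust_throttle(+1775): rpm ← 710 +1775 = 2485
final state: V = 70.3 m/s, rpm = 2485 → n = rpm/60 = 41.416667 rev/s
target J* = 0.4082; solve J* = V/(n·D) for n: n = V/(J*·D) = 70.3/(0.4082 × 2.287) = 75.303673 rev/s
rpm = 60·n = 4518.220382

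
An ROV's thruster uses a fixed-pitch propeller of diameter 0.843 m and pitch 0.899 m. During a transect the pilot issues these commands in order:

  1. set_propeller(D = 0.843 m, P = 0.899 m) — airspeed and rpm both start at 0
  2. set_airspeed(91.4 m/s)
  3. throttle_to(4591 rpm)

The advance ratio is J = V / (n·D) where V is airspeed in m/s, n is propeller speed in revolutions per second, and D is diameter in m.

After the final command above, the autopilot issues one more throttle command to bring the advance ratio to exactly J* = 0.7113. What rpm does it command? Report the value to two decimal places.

set_propeller: D = 0.843 m, P = 0.899 m (p = P/D = 1.066429); state ← (V=0, rpm=0)
set_airspeed(91.4): V ← 91.4 m/s
throttle_to(4591): rpm ← 4591
final state: V = 91.4 m/s, rpm = 4591 → n = rpm/60 = 76.516667 rev/s
target J* = 0.7113; solve J* = V/(n·D) for n: n = V/(J*·D) = 91.4/(0.7113 × 0.843) = 152.428372 rev/s
rpm = 60·n = 9145.702345

rpm = 9145.70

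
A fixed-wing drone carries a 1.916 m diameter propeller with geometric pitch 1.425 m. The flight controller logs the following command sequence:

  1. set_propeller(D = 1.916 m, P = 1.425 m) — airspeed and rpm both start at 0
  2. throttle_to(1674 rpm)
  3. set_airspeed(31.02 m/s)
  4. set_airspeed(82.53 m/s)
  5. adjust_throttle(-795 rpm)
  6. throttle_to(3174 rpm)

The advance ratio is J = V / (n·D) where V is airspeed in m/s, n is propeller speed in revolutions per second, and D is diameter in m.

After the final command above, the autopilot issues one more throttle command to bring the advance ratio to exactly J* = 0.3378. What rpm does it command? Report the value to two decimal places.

rpm = 7650.82

set_propeller: D = 1.916 m, P = 1.425 m (p = P/D = 0.743737); state ← (V=0, rpm=0)
throttle_to(1674): rpm ← 1674
set_airspeed(31.02): V ← 31.02 m/s
set_airspeed(82.53): V ← 82.53 m/s
adjust_throttle(-795): rpm ← 1674 -795 = 879
throttle_to(3174): rpm ← 3174
final state: V = 82.53 m/s, rpm = 3174 → n = rpm/60 = 52.900000 rev/s
target J* = 0.3378; solve J* = V/(n·D) for n: n = V/(J*·D) = 82.53/(0.3378 × 1.916) = 127.513655 rev/s
rpm = 60·n = 7650.819313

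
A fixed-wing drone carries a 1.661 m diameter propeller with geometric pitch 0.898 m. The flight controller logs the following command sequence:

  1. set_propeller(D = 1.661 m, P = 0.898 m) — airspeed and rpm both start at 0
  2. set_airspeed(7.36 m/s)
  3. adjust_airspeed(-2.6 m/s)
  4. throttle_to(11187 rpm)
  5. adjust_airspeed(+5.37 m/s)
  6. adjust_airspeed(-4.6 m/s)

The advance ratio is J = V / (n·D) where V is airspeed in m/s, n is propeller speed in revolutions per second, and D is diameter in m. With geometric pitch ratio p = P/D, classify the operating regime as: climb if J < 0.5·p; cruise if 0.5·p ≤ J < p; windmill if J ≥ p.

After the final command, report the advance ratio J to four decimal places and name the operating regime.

set_propeller: D = 1.661 m, P = 0.898 m (p = P/D = 0.540638); state ← (V=0, rpm=0)
set_airspeed(7.36): V ← 7.36 m/s
adjust_airspeed(-2.6): V ← 7.36 -2.6 = 4.76 m/s
throttle_to(11187): rpm ← 11187
adjust_airspeed(+5.37): V ← 4.76 +5.37 = 10.13 m/s
adjust_airspeed(-4.6): V ← 10.13 -4.6 = 5.53 m/s
final state: V = 5.53 m/s, rpm = 11187 → n = rpm/60 = 186.450000 rev/s
J = V / (n·D) = 5.53 / (186.450000 × 1.661) = 0.017856
regime bands: climb J<0.2703 | cruise [0.2703, 0.5406) | windmill J≥0.5406
J = 0.0179 → climb

J = 0.0179, regime = climb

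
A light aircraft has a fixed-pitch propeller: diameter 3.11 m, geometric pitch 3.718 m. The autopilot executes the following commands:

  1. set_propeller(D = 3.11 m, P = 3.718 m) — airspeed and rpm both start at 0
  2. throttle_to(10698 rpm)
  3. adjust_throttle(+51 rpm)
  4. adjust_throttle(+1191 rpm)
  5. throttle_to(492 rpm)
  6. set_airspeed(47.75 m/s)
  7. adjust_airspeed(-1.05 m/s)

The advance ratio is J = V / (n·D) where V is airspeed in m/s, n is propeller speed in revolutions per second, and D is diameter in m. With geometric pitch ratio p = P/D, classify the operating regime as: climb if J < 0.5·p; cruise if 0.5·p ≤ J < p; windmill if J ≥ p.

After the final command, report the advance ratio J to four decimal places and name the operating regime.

set_propeller: D = 3.11 m, P = 3.718 m (p = P/D = 1.195498); state ← (V=0, rpm=0)
throttle_to(10698): rpm ← 10698
adjust_throttle(+51): rpm ← 10698 +51 = 10749
adjust_throttle(+1191): rpm ← 10749 +1191 = 11940
throttle_to(492): rpm ← 492
set_airspeed(47.75): V ← 47.75 m/s
adjust_airspeed(-1.05): V ← 47.75 -1.05 = 46.7 m/s
final state: V = 46.7 m/s, rpm = 492 → n = rpm/60 = 8.200000 rev/s
J = V / (n·D) = 46.7 / (8.200000 × 3.11) = 1.831229
regime bands: climb J<0.5977 | cruise [0.5977, 1.1955) | windmill J≥1.1955
J = 1.8312 → windmill

J = 1.8312, regime = windmill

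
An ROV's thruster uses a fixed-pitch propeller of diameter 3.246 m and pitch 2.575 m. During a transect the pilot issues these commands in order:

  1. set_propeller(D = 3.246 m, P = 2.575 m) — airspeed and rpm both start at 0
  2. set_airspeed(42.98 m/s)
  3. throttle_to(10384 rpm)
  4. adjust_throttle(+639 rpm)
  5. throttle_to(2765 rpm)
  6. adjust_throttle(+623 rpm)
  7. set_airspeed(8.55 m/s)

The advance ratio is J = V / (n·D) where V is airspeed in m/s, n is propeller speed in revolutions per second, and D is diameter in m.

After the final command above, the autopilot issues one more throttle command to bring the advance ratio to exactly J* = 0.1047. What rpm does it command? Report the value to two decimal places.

set_propeller: D = 3.246 m, P = 2.575 m (p = P/D = 0.793284); state ← (V=0, rpm=0)
set_airspeed(42.98): V ← 42.98 m/s
throttle_to(10384): rpm ← 10384
adjust_throttle(+639): rpm ← 10384 +639 = 11023
throttle_to(2765): rpm ← 2765
adjust_throttle(+623): rpm ← 2765 +623 = 3388
set_airspeed(8.55): V ← 8.55 m/s
final state: V = 8.55 m/s, rpm = 3388 → n = rpm/60 = 56.466667 rev/s
target J* = 0.1047; solve J* = V/(n·D) for n: n = V/(J*·D) = 8.55/(0.1047 × 3.246) = 25.157699 rev/s
rpm = 60·n = 1509.461943

rpm = 1509.46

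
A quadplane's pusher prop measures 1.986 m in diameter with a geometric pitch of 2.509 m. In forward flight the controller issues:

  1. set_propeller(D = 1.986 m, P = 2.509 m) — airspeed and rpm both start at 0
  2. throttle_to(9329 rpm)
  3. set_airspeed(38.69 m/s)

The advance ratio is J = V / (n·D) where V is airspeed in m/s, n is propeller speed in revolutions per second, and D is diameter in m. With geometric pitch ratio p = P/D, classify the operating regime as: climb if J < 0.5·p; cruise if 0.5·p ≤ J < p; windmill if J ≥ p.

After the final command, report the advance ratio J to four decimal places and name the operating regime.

J = 0.1253, regime = climb

set_propeller: D = 1.986 m, P = 2.509 m (p = P/D = 1.263343); state ← (V=0, rpm=0)
throttle_to(9329): rpm ← 9329
set_airspeed(38.69): V ← 38.69 m/s
final state: V = 38.69 m/s, rpm = 9329 → n = rpm/60 = 155.483333 rev/s
J = V / (n·D) = 38.69 / (155.483333 × 1.986) = 0.125296
regime bands: climb J<0.6317 | cruise [0.6317, 1.2633) | windmill J≥1.2633
J = 0.1253 → climb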